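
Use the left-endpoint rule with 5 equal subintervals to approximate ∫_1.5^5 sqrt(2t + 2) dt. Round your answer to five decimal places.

Δt = (5 − 1.5)/5 = 0.7.
Left endpoints: 1.5, 2.2, 2.9, 3.6, 4.3.
f(1.5) ≈ 2.23607, f(2.2) ≈ 2.52982, f(2.9) ≈ 2.79285, f(3.6) ≈ 3.03315, f(4.3) ≈ 3.25576.
Sum = Δt · [f(1.5) + f(2.2) + f(2.9) + f(3.6) + f(4.3)].
Sum ≈ 9.69336.

9.69336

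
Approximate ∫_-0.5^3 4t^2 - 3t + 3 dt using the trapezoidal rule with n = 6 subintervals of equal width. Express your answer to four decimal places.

34.3356

Δt = (3 − (-0.5))/6 = 7/12.
f(-0.5) = 5.5, f(1/12) = 25/9, f(2/3) = 25/9, f(1.25) = 5.5, f(11/6) = 197/18, f(29/12) = 172/9, f(3) = 30.
T_6 = (Δt/2)·[f(t_0) + 2f(t_1) + ... + 2f(t_{5}) + f(t_6)].
Sum ≈ 34.3356.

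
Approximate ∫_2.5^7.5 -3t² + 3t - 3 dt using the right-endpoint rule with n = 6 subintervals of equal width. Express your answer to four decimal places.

Δt = (7.5 − 2.5)/6 = 5/6.
Right endpoints: 10/3, 25/6, 5, 35/6, 20/3, 7.5.
f(10/3) = -79/3, f(25/6) = -511/12, f(5) = -63, f(35/6) = -1051/12, f(20/3) = -349/3, f(7.5) = -149.25.
Sum = Δt · [f(10/3) + f(25/6) + f(5) + ...].
Sum ≈ -404.2361.

-404.2361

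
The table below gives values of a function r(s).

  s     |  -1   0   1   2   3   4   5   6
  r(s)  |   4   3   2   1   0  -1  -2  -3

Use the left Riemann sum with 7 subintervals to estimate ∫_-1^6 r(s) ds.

Δs = 1.
Sum = 1·[4 + 3 + 2 + 1 + 0 + (-1) + (-2)] = 7.

7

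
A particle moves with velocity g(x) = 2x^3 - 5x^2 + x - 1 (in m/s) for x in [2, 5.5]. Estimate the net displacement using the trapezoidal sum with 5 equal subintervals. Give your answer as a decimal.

Δx = (5.5 − 2)/5 = 0.7.
g(2) = -3, g(2.7) = 4.616, g(3.4) = 23.208, g(4.1) = 56.892, g(4.8) = 109.784, g(5.5) = 186.
T_5 = (Δx/2)·[g(x_0) + 2g(x_1) + ... + 2g(x_{4}) + g(x_5)].
Sum = 200.2.

200.2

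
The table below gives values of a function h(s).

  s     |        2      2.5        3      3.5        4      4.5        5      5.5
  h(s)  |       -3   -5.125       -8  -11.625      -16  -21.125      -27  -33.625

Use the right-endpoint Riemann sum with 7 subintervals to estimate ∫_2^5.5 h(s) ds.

-61.25

Δs = 0.5.
Sum = 0.5·[(-5.125) + (-8) + (-11.625) + (-16) + (-21.125) + (-27) + (-33.625)] = -61.25.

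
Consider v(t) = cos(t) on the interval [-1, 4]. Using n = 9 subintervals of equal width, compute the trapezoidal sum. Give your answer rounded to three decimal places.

0.082

Δt = (4 − (-1))/9 = 5/9.
v(-1) ≈ 0.540, v(-4/9) ≈ 0.903, v(1/9) ≈ 0.994, v(2/3) ≈ 0.786, v(11/9) ≈ 0.342, v(16/9) ≈ -0.206, v(7/3) ≈ -0.691, v(26/9) ≈ -0.968, v(31/9) ≈ -0.954, v(4) ≈ -0.654.
T_9 = (Δt/2)·[v(t_0) + 2v(t_1) + ... + 2v(t_{8}) + v(t_9)].
Sum ≈ 0.082.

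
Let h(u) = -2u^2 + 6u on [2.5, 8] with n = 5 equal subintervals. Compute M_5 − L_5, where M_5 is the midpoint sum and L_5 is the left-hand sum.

M_5 = -156.5575.
L_5 = -114.51.
M_5 − L_5 = -42.0475.

-42.0475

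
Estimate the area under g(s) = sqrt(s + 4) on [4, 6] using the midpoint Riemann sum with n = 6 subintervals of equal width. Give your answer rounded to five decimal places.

Δs = (6 − 4)/6 = 1/3.
Midpoints: 25/6, 4.5, 29/6, 31/6, 5.5, 35/6.
g(25/6) ≈ 2.85774, g(4.5) ≈ 2.91548, g(29/6) ≈ 2.97209, g(31/6) ≈ 3.02765, g(5.5) ≈ 3.08221, g(35/6) ≈ 3.13581.
Sum = Δs · [g(25/6) + g(4.5) + g(29/6) + ...].
Sum ≈ 5.99699.

5.99699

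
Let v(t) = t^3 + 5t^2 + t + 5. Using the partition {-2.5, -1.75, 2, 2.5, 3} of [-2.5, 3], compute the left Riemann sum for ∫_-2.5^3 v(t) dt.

Subinterval widths: 0.75, 3.75, 0.5, 0.5.
Left endpoints: -2.5, -1.75, 2, 2.5.
v(-2.5) = 18.125, v(-1.75) = 13.203125, v(2) = 35, v(2.5) = 54.375.
Sum = Σ Δt_i · v(t_i).
Sum = 107.79296875.

107.79296875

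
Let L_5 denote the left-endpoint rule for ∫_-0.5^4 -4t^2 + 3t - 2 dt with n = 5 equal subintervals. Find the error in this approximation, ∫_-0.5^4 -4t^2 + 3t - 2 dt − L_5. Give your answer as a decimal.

Exact integral: ∫_-0.5^4 f(t) dt = -70.875.
L_5 = -51.03.
Error = -70.875 − (-51.03) = -19.845.

-19.845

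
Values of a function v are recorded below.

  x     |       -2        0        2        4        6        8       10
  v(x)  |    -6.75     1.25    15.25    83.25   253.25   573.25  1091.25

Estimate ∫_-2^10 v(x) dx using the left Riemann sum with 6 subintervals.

1839

Δx = 2.
Sum = 2·[(-6.75) + 1.25 + 15.25 + 83.25 + 253.25 + 573.25] = 1839.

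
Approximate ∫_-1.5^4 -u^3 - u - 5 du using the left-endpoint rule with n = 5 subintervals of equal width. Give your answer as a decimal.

Δu = (4 − (-1.5))/5 = 1.1.
Left endpoints: -1.5, -0.4, 0.7, 1.8, 2.9.
f(-1.5) = -0.125, f(-0.4) = -4.536, f(0.7) = -6.043, f(1.8) = -12.632, f(2.9) = -32.289.
Sum = Δu · [f(-1.5) + f(-0.4) + f(0.7) + f(1.8) + f(2.9)].
Sum = -61.1875.

-61.1875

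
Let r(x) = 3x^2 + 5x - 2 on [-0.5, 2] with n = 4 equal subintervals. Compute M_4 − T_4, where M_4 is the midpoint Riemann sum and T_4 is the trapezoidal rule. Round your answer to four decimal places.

M_4 ≈ 12.255859.
T_4 = 12.98828125.
M_4 − T_4 ≈ -0.7324.

-0.7324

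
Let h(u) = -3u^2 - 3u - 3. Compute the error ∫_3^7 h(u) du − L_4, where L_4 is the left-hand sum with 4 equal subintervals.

Exact integral: ∫_3^7 h(u) du = -388.
L_4 = -324.
Error = -388 − (-324) = -64.

-64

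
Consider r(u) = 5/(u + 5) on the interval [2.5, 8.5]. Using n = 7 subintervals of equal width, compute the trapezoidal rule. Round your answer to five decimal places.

2.94269

Δu = (8.5 − 2.5)/7 = 6/7.
r(2.5) = 2/3, r(47/14) = 70/117, r(59/14) = 70/129, r(71/14) = 70/141, r(83/14) = 70/153, r(95/14) = 14/33, r(107/14) = 70/177, r(8.5) = 10/27.
T_7 = (Δu/2)·[r(u_0) + 2r(u_1) + ... + 2r(u_{6}) + r(u_7)].
Sum ≈ 2.94269.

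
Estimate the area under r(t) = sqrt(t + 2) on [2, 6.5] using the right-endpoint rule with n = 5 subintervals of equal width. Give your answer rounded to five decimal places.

11.59437

Δt = (6.5 − 2)/5 = 0.9.
Right endpoints: 2.9, 3.8, 4.7, 5.6, 6.5.
r(2.9) ≈ 2.21359, r(3.8) ≈ 2.40832, r(4.7) ≈ 2.58844, r(5.6) ≈ 2.75681, r(6.5) ≈ 2.91548.
Sum = Δt · [r(2.9) + r(3.8) + r(4.7) + r(5.6) + r(6.5)].
Sum ≈ 11.59437.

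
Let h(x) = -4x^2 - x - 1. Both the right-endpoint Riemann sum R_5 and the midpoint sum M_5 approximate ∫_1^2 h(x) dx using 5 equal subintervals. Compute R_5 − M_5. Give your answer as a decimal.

R_5 = -13.16.
M_5 = -11.82.
R_5 − M_5 = -1.34.

-1.34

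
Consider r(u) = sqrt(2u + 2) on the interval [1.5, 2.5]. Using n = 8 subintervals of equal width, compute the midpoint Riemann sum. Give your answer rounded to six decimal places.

2.446685

Δu = (2.5 − 1.5)/8 = 0.125.
Midpoints: 1.5625, 1.6875, 1.8125, 1.9375, 2.0625, 2.1875, 2.3125, 2.4375.
r(1.5625) ≈ 2.263846, r(1.6875) ≈ 2.318405, r(1.8125) ≈ 2.371708, r(1.9375) ≈ 2.423840, r(2.0625) ≈ 2.474874, r(2.1875) ≈ 2.524876, r(2.3125) ≈ 2.573908, r(2.4375) ≈ 2.622022.
Sum = Δu · [r(1.5625) + r(1.6875) + r(1.8125) + ...].
Sum ≈ 2.446685.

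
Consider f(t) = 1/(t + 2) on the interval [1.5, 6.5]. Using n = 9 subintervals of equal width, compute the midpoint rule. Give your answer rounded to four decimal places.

Δt = (6.5 − 1.5)/9 = 5/9.
Midpoints: 16/9, 7/3, 26/9, 31/9, 4, 41/9, 46/9, 17/3, 56/9.
f(16/9) = 9/34, f(7/3) = 3/13, f(26/9) = 9/44, f(31/9) = 9/49, f(4) = 1/6, f(41/9) = 9/59, f(46/9) = 0.140625, f(17/3) = 3/23, f(56/9) = 9/74.
Sum = Δt · [f(16/9) + f(7/3) + f(26/9) + ...].
Sum ≈ 0.8864.

0.8864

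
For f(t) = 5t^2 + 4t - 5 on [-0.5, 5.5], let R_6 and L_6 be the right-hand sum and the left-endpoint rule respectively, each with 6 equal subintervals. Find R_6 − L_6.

174

R_6 = 399.5.
L_6 = 225.5.
R_6 − L_6 = 174.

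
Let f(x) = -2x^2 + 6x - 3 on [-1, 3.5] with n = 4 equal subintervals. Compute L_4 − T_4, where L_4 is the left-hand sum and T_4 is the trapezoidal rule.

L_4 = -13.4296875.
T_4 = -10.8984375.
L_4 − T_4 = -2.53125.

-2.53125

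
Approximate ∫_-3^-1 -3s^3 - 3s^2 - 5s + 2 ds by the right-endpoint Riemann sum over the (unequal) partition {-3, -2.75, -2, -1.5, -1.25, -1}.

Subinterval widths: 0.25, 0.75, 0.5, 0.25, 0.25.
Right endpoints: -2.75, -2, -1.5, -1.25, -1.
f(-2.75) = 55.453125, f(-2) = 24, f(-1.5) = 12.875, f(-1.25) = 9.421875, f(-1) = 7.
Sum = Σ Δs_i · f(s_i).
Sum = 42.40625.

42.40625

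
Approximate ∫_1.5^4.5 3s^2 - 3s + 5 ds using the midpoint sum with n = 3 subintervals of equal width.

Δs = (4.5 − 1.5)/3 = 1.
Midpoints: 2, 3, 4.
f(2) = 11, f(3) = 23, f(4) = 41.
Sum = Δs · [f(2) + f(3) + f(4)].
Sum = 75.

75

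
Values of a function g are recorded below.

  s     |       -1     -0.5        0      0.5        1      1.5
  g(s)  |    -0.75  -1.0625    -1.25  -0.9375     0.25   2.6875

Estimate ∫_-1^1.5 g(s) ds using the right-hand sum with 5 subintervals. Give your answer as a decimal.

Δs = 0.5.
Sum = 0.5·[(-1.0625) + (-1.25) + (-0.9375) + 0.25 + 2.6875] = -0.15625.

-0.15625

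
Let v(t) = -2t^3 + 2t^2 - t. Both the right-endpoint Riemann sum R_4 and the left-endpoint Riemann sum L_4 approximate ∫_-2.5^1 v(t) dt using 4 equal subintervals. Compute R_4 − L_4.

R_4 ≈ 14.9707031.
L_4 ≈ 56.3144531.
R_4 − L_4 = -41.34375.

-41.34375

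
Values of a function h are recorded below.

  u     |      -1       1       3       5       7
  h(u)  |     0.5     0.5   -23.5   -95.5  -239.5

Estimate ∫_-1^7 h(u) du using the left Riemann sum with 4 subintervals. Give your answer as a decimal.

Δu = 2.
Sum = 2·[0.5 + 0.5 + (-23.5) + (-95.5)] = -236.

-236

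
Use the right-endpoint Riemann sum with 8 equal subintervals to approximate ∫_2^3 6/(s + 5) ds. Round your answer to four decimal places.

Δs = (3 − 2)/8 = 0.125.
Right endpoints: 2.125, 2.25, 2.375, 2.5, 2.625, 2.75, 2.875, 3.
f(2.125) = 16/19, f(2.25) = 24/29, f(2.375) = 48/59, f(2.5) = 0.8, f(2.625) = 48/61, f(2.75) = 24/31, f(2.875) = 16/21, f(3) = 0.75.
Sum = Δs · [f(2.125) + f(2.25) + f(2.375) + ...].
Sum ≈ 0.7945.

0.7945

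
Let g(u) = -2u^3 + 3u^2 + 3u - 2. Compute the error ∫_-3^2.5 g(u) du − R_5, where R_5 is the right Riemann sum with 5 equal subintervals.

Exact integral: ∫_-3^2.5 g(u) du = 48.46875.
R_5 = 11.11.
Error = 48.46875 − 11.11 = 37.35875.

37.35875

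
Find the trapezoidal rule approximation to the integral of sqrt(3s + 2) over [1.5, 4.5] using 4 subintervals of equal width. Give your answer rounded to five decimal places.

Δs = (4.5 − 1.5)/4 = 0.75.
f(1.5) ≈ 2.54951, f(2.25) ≈ 2.95804, f(3) ≈ 3.31662, f(3.75) ≈ 3.64005, f(4.5) ≈ 3.93700.
T_4 = (Δs/2)·[f(s_0) + 2f(s_1) + 2f(s_2) + 2f(s_3) + f(s_4)].
Sum ≈ 9.86848.

9.86848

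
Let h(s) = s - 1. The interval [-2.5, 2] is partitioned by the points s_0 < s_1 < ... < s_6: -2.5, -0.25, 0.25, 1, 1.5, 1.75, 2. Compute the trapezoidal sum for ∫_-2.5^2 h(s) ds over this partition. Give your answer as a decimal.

-5.625

Subinterval widths: 2.25, 0.5, 0.75, 0.5, 0.25, 0.25.
h(-2.5) = -3.5, h(-0.25) = -1.25, h(0.25) = -0.75, h(1) = 0, h(1.5) = 0.5, h(1.75) = 0.75, h(2) = 1.
On each subinterval the trapezoid contributes (Δs_i/2)·[h(s_{i-1}) + h(s_i)].
Sum = -5.625.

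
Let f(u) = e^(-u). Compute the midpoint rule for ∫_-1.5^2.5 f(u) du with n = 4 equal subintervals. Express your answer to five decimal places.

Δu = (2.5 − (-1.5))/4 = 1.
Midpoints: -1, 0, 1, 2.
f(-1) ≈ 2.71828, f(0) ≈ 1.00000, f(1) ≈ 0.36788, f(2) ≈ 0.13534.
Sum = Δu · [f(-1) + f(0) + f(1) + f(2)].
Sum ≈ 4.22150.

4.22150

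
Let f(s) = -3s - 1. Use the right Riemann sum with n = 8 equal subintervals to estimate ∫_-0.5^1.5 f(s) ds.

Δs = (1.5 − (-0.5))/8 = 0.25.
Right endpoints: -0.25, 0, 0.25, 0.5, 0.75, 1, 1.25, 1.5.
f(-0.25) = -0.25, f(0) = -1, f(0.25) = -1.75, f(0.5) = -2.5, f(0.75) = -3.25, f(1) = -4, f(1.25) = -4.75, f(1.5) = -5.5.
Sum = Δs · [f(-0.25) + f(0) + f(0.25) + ...].
Sum = -5.75.

-5.75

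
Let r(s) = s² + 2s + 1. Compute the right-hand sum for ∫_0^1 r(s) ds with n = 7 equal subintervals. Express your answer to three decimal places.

2.551

Δs = (1 − 0)/7 = 1/7.
Right endpoints: 1/7, 2/7, 3/7, 4/7, 5/7, 6/7, 1.
r(1/7) = 64/49, r(2/7) = 81/49, r(3/7) = 100/49, r(4/7) = 121/49, r(5/7) = 144/49, r(6/7) = 169/49, r(1) = 4.
Sum = Δs · [r(1/7) + r(2/7) + r(3/7) + ...].
Sum ≈ 2.551.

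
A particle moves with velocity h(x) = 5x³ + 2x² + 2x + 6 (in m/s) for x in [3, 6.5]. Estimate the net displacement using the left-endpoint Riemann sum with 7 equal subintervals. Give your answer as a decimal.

2032.1875

Δx = (6.5 − 3)/7 = 0.5.
Left endpoints: 3, 3.5, 4, 4.5, 5, 5.5, 6.
h(3) = 165, h(3.5) = 251.875, h(4) = 366, h(4.5) = 511.125, h(5) = 691, h(5.5) = 909.375, h(6) = 1170.
Sum = Δx · [h(3) + h(3.5) + h(4) + ...].
Sum = 2032.1875.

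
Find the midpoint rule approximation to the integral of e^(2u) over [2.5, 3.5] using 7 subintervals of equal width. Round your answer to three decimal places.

Δu = (3.5 − 2.5)/7 = 1/7.
Midpoints: 18/7, 19/7, 20/7, 3, 22/7, 23/7, 24/7.
f(18/7) ≈ 171.204, f(19/7) ≈ 227.824, f(20/7) ≈ 303.168, f(3) ≈ 403.429, f(22/7) ≈ 536.848, f(23/7) ≈ 714.390, f(24/7) ≈ 950.647.
Sum = Δu · [f(18/7) + f(19/7) + f(20/7) + ...].
Sum ≈ 472.501.

472.501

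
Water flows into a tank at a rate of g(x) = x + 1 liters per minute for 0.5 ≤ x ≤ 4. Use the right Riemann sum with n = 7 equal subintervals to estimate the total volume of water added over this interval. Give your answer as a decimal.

Δx = (4 − 0.5)/7 = 0.5.
Right endpoints: 1, 1.5, 2, 2.5, 3, 3.5, 4.
g(1) = 2, g(1.5) = 2.5, g(2) = 3, g(2.5) = 3.5, g(3) = 4, g(3.5) = 4.5, g(4) = 5.
Sum = Δx · [g(1) + g(1.5) + g(2) + ...].
Sum = 12.25.

12.25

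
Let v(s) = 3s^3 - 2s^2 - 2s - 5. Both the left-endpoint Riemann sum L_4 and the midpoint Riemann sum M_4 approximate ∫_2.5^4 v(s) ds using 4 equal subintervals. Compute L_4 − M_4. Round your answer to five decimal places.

L_4 ≈ 91.1689453.
M_4 ≈ 112.7241211.
L_4 − M_4 ≈ -21.55518.

-21.55518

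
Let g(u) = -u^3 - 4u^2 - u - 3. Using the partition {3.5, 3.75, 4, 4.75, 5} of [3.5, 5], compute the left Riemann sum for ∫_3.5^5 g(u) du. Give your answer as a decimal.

-206.0703125

Subinterval widths: 0.25, 0.25, 0.75, 0.25.
Left endpoints: 3.5, 3.75, 4, 4.75.
g(3.5) = -98.375, g(3.75) = -115.734375, g(4) = -135, g(4.75) = -205.171875.
Sum = Σ Δu_i · g(u_i).
Sum = -206.0703125.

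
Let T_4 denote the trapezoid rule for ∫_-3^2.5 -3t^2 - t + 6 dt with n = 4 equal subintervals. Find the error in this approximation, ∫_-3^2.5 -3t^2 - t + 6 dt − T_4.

5.19921875

Exact integral: ∫_-3^2.5 f(t) dt = -8.25.
T_4 = -13.44921875.
Error = -8.25 − (-13.44921875) = 5.19921875.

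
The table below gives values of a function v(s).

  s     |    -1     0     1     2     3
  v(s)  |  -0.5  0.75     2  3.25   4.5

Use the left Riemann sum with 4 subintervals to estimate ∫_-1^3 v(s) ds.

5.5

Δs = 1.
Sum = 1·[(-0.5) + 0.75 + 2 + 3.25] = 5.5.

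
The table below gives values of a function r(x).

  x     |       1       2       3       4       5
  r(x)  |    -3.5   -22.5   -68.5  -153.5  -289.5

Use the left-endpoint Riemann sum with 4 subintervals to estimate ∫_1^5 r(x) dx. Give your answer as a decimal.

-248

Δx = 1.
Sum = 1·[(-3.5) + (-22.5) + (-68.5) + (-153.5)] = -248.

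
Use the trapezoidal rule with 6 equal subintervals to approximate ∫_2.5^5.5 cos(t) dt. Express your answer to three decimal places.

Δt = (5.5 − 2.5)/6 = 0.5.
f(2.5) ≈ -0.801, f(3) ≈ -0.990, f(3.5) ≈ -0.936, f(4) ≈ -0.654, f(4.5) ≈ -0.211, f(5) ≈ 0.284, f(5.5) ≈ 0.709.
T_6 = (Δt/2)·[f(t_0) + 2f(t_1) + ... + 2f(t_{5}) + f(t_6)].
Sum ≈ -1.277.

-1.277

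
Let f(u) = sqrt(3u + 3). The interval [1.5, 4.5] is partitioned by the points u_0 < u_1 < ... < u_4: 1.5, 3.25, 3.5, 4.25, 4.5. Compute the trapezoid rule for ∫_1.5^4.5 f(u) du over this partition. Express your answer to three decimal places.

10.296

Subinterval widths: 1.75, 0.25, 0.75, 0.25.
f(1.5) ≈ 2.739, f(3.25) ≈ 3.571, f(3.5) ≈ 3.674, f(4.25) ≈ 3.969, f(4.5) ≈ 4.062.
On each subinterval the trapezoid contributes (Δu_i/2)·[f(u_{i-1}) + f(u_i)].
Sum ≈ 10.296.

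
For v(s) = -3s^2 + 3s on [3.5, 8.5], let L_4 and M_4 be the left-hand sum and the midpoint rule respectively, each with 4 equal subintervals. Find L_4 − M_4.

L_4 = -382.03125.
M_4 = -479.296875.
L_4 − M_4 = 97.265625.

97.265625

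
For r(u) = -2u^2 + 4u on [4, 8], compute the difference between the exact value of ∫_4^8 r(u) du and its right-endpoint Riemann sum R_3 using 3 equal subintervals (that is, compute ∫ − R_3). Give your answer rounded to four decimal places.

55.7037

Exact integral: ∫_4^8 r(u) du ≈ -202.666667.
R_3 ≈ -258.370370.
Error ≈ -202.666667 − (-258.370370) ≈ 55.7037.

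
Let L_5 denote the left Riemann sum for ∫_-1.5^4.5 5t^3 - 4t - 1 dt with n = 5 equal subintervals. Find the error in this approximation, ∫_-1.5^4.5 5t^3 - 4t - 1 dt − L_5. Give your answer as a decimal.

Exact integral: ∫_-1.5^4.5 f(t) dt = 464.25.
L_5 = 227.55.
Error = 464.25 − 227.55 = 236.7.

236.7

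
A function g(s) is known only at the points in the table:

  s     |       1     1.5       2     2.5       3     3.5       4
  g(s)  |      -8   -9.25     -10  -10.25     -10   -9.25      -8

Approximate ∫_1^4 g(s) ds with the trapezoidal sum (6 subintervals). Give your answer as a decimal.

Δs = 0.5.
T_6 = (0.5/2)·[(-8) + 2·(-9.25) + 2·(-10) + 2·(-10.25) + 2·(-10) + 2·(-9.25) + (-8)] = -28.375.

-28.375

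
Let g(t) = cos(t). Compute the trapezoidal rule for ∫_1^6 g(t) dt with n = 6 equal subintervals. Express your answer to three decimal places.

-1.055

Δt = (6 − 1)/6 = 5/6.
g(1) ≈ 0.540, g(11/6) ≈ -0.260, g(8/3) ≈ -0.889, g(3.5) ≈ -0.936, g(13/3) ≈ -0.370, g(31/6) ≈ 0.439, g(6) ≈ 0.960.
T_6 = (Δt/2)·[g(t_0) + 2g(t_1) + ... + 2g(t_{5}) + g(t_6)].
Sum ≈ -1.055.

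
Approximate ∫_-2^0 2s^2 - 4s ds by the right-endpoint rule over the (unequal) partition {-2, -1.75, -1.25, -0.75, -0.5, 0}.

Subinterval widths: 0.25, 0.5, 0.5, 0.25, 0.5.
Right endpoints: -1.75, -1.25, -0.75, -0.5, 0.
f(-1.75) = 13.125, f(-1.25) = 8.125, f(-0.75) = 4.125, f(-0.5) = 2.5, f(0) = 0.
Sum = Σ Δs_i · f(s_i).
Sum = 10.03125.

10.03125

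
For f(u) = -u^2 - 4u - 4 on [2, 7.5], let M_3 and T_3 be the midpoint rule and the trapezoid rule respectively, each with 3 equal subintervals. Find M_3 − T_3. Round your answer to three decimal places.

M_3 ≈ -262.91782.
T_3 ≈ -267.53935.
M_3 − T_3 ≈ 4.622.

4.622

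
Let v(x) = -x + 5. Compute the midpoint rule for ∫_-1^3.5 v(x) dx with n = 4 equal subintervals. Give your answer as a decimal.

16.875

Δx = (3.5 − (-1))/4 = 1.125.
Midpoints: -0.4375, 0.6875, 1.8125, 2.9375.
v(-0.4375) = 5.4375, v(0.6875) = 4.3125, v(1.8125) = 3.1875, v(2.9375) = 2.0625.
Sum = Δx · [v(-0.4375) + v(0.6875) + v(1.8125) + v(2.9375)].
Sum = 16.875.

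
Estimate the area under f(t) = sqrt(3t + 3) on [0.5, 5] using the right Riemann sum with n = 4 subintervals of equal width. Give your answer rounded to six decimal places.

16.005657

Δt = (5 − 0.5)/4 = 1.125.
Right endpoints: 1.625, 2.75, 3.875, 5.
f(1.625) ≈ 2.806243, f(2.75) ≈ 3.354102, f(3.875) ≈ 3.824265, f(5) ≈ 4.242641.
Sum = Δt · [f(1.625) + f(2.75) + f(3.875) + f(5)].
Sum ≈ 16.005657.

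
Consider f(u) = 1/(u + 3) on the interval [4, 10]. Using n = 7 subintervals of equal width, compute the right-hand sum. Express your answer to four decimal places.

Δu = (10 − 4)/7 = 6/7.
Right endpoints: 34/7, 40/7, 46/7, 52/7, 58/7, 64/7, 10.
f(34/7) = 7/55, f(40/7) = 7/61, f(46/7) = 7/67, f(52/7) = 7/73, f(58/7) = 7/79, f(64/7) = 7/85, f(10) = 1/13.
Sum = Δu · [f(34/7) + f(40/7) + f(46/7) + ...].
Sum ≈ 0.5917.

0.5917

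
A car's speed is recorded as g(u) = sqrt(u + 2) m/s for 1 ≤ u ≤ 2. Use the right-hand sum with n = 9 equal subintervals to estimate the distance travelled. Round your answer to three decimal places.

1.884

Δu = (2 − 1)/9 = 1/9.
Right endpoints: 10/9, 11/9, 4/3, 13/9, 14/9, 5/3, 16/9, 17/9, 2.
g(10/9) ≈ 1.764, g(11/9) ≈ 1.795, g(4/3) ≈ 1.826, g(13/9) ≈ 1.856, g(14/9) ≈ 1.886, g(5/3) ≈ 1.915, g(16/9) ≈ 1.944, g(17/9) ≈ 1.972, g(2) ≈ 2.000.
Sum = Δu · [g(10/9) + g(11/9) + g(4/3) + ...].
Sum ≈ 1.884.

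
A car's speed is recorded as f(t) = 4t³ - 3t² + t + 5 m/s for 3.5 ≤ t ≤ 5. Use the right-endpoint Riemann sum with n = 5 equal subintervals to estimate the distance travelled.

451.53

Δt = (5 − 3.5)/5 = 0.3.
Right endpoints: 3.8, 4.1, 4.4, 4.7, 5.
f(3.8) = 184.968, f(4.1) = 234.354, f(4.4) = 292.056, f(4.7) = 358.722, f(5) = 435.
Sum = Δt · [f(3.8) + f(4.1) + f(4.4) + f(4.7) + f(5)].
Sum = 451.53.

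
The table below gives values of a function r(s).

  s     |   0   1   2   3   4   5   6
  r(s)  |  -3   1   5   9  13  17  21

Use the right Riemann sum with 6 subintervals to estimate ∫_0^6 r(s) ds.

66

Δs = 1.
Sum = 1·[1 + 5 + 9 + 13 + 17 + 21] = 66.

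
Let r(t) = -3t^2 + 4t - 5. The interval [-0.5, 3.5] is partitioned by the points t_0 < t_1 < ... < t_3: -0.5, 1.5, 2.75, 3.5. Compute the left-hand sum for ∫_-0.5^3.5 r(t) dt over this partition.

-35.203125

Subinterval widths: 2, 1.25, 0.75.
Left endpoints: -0.5, 1.5, 2.75.
r(-0.5) = -7.75, r(1.5) = -5.75, r(2.75) = -16.6875.
Sum = Σ Δt_i · r(t_i).
Sum = -35.203125.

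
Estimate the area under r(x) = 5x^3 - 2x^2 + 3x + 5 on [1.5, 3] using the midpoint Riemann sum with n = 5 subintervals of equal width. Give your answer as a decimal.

96.4396875

Δx = (3 − 1.5)/5 = 0.3.
Midpoints: 1.65, 1.95, 2.25, 2.55, 2.85.
r(1.65) = 26.965625, r(1.95) = 40.319375, r(2.25) = 58.578125, r(2.55) = 82.551875, r(2.85) = 113.050625.
Sum = Δx · [r(1.65) + r(1.95) + r(2.25) + r(2.55) + r(2.85)].
Sum = 96.4396875.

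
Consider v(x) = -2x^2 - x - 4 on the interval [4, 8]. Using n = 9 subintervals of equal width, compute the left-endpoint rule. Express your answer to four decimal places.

Δx = (8 − 4)/9 = 4/9.
Left endpoints: 4, 40/9, 44/9, 16/3, 52/9, 56/9, 20/3, 64/9, 68/9.
v(4) = -40, v(40/9) = -3884/81, v(44/9) = -4592/81, v(16/3) = -596/9, v(52/9) = -6200/81, v(56/9) = -7100/81, v(20/3) = -896/9, v(64/9) = -9092/81, v(68/9) = -10184/81.
Sum = Δx · [v(4) + v(40/9) + v(44/9) + ...].
Sum ≈ -316.7078.

-316.7078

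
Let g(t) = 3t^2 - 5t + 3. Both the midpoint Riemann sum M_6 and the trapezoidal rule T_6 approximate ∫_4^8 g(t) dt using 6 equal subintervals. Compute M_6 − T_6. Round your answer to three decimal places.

-1.333

M_6 ≈ 339.55556.
T_6 ≈ 340.88889.
M_6 − T_6 ≈ -1.333.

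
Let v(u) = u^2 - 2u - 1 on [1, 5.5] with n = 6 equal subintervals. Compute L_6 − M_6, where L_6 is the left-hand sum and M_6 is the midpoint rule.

-6.9609375

L_6 = 14.203125.
M_6 = 21.1640625.
L_6 − M_6 = -6.9609375.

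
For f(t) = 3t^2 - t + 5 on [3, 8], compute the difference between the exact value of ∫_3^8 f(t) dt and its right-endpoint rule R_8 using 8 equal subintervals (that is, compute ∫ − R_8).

Exact integral: ∫_3^8 f(t) dt = 482.5.
R_8 = 533.4765625.
Error = 482.5 − 533.4765625 = -50.9765625.

-50.9765625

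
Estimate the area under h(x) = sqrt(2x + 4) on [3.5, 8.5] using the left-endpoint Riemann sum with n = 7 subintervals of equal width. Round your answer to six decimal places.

Δx = (8.5 − 3.5)/7 = 5/7.
Left endpoints: 3.5, 59/14, 69/14, 79/14, 89/14, 99/14, 109/14.
h(3.5) ≈ 3.316625, h(59/14) ≈ 3.525418, h(69/14) ≈ 3.722518, h(79/14) ≈ 3.909695, h(89/14) ≈ 4.088311, h(99/14) ≈ 4.259443, h(109/14) ≈ 4.423961.
Sum = Δx · [h(3.5) + h(59/14) + h(69/14) + ...].
Sum ≈ 19.461408.

19.461408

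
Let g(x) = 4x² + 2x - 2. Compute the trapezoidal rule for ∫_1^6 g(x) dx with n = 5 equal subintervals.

315

Δx = (6 − 1)/5 = 1.
g(1) = 4, g(2) = 18, g(3) = 40, g(4) = 70, g(5) = 108, g(6) = 154.
T_5 = (Δx/2)·[g(x_0) + 2g(x_1) + ... + 2g(x_{4}) + g(x_5)].
Sum = 315.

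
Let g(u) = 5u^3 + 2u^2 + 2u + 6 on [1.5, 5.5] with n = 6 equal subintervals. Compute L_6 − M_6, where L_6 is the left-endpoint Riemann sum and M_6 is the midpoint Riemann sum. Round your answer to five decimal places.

L_6 ≈ 1021.3148148.
M_6 ≈ 1290.0925926.
L_6 − M_6 ≈ -268.77778.

-268.77778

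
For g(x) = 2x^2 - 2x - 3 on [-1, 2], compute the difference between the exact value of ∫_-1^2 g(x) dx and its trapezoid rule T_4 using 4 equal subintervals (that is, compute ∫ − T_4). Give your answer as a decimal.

-0.5625

Exact integral: ∫_-1^2 g(x) dx = -6.
T_4 = -5.4375.
Error = -6 − (-5.4375) = -0.5625.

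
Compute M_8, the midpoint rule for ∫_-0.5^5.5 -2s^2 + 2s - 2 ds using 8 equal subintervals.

-92.4375

Δs = (5.5 − (-0.5))/8 = 0.75.
Midpoints: -0.125, 0.625, 1.375, 2.125, 2.875, 3.625, 4.375, 5.125.
f(-0.125) = -2.28125, f(0.625) = -1.53125, f(1.375) = -3.03125, f(2.125) = -6.78125, f(2.875) = -12.78125, f(3.625) = -21.03125, f(4.375) = -31.53125, f(5.125) = -44.28125.
Sum = Δs · [f(-0.125) + f(0.625) + f(1.375) + ...].
Sum = -92.4375.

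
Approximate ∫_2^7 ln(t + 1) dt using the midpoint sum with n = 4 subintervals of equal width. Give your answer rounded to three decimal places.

8.353

Δt = (7 − 2)/4 = 1.25.
Midpoints: 2.625, 3.875, 5.125, 6.375.
f(2.625) ≈ 1.288, f(3.875) ≈ 1.584, f(5.125) ≈ 1.812, f(6.375) ≈ 1.998.
Sum = Δt · [f(2.625) + f(3.875) + f(5.125) + f(6.375)].
Sum ≈ 8.353.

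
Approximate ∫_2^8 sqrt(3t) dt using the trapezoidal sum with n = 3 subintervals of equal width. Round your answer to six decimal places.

22.761954

Δt = (8 − 2)/3 = 2.
f(2) ≈ 2.449490, f(4) ≈ 3.464102, f(6) ≈ 4.242641, f(8) ≈ 4.898979.
T_3 = (Δt/2)·[f(t_0) + 2f(t_1) + 2f(t_2) + f(t_3)].
Sum ≈ 22.761954.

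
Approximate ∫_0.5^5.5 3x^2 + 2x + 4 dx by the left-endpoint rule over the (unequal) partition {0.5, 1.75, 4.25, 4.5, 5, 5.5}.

Subinterval widths: 1.25, 2.5, 0.25, 0.5, 0.5.
Left endpoints: 0.5, 1.75, 4.25, 4.5, 5.
f(0.5) = 5.75, f(1.75) = 16.6875, f(4.25) = 66.6875, f(4.5) = 73.75, f(5) = 89.
Sum = Σ Δx_i · f(x_i).
Sum = 146.953125.

146.953125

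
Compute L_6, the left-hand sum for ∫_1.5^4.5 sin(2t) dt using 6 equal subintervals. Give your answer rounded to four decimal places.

Δt = (4.5 − 1.5)/6 = 0.5.
Left endpoints: 1.5, 2, 2.5, 3, 3.5, 4.
f(1.5) ≈ 0.1411, f(2) ≈ -0.7568, f(2.5) ≈ -0.9589, f(3) ≈ -0.2794, f(3.5) ≈ 0.6570, f(4) ≈ 0.9894.
Sum = Δt · [f(1.5) + f(2) + f(2.5) + ...].
Sum ≈ -0.1038.

-0.1038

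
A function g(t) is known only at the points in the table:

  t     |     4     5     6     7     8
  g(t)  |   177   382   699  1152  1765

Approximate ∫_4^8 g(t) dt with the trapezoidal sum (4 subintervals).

Δt = 1.
T_4 = (1/2)·[177 + 2·382 + 2·699 + 2·1152 + 1765] = 3204.

3204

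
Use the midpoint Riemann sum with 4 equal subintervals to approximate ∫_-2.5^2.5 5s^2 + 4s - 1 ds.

Δs = (2.5 − (-2.5))/4 = 1.25.
Midpoints: -1.875, -0.625, 0.625, 1.875.
f(-1.875) = 9.078125, f(-0.625) = -1.546875, f(0.625) = 3.453125, f(1.875) = 24.078125.
Sum = Δs · [f(-1.875) + f(-0.625) + f(0.625) + f(1.875)].
Sum = 43.828125.

43.828125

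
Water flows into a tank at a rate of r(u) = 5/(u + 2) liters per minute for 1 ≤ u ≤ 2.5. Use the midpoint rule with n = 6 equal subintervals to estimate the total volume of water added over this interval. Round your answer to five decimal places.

2.02652

Δu = (2.5 − 1)/6 = 0.25.
Midpoints: 1.125, 1.375, 1.625, 1.875, 2.125, 2.375.
r(1.125) = 1.6, r(1.375) = 40/27, r(1.625) = 40/29, r(1.875) = 40/31, r(2.125) = 40/33, r(2.375) = 8/7.
Sum = Δu · [r(1.125) + r(1.375) + r(1.625) + ...].
Sum ≈ 2.02652.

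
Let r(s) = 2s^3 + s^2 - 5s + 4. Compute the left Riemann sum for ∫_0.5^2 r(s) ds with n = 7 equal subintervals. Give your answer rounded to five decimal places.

Δs = (2 − 0.5)/7 = 3/14.
Left endpoints: 0.5, 5/7, 13/14, 8/7, 19/14, 11/7, 25/14.
r(0.5) = 2, r(5/7) = 572/343, r(13/14) = 1249/686, r(8/7) = 884/343, r(19/14) = 1391/343, r(11/7) = 2186/343, r(25/14) = 6619/686.
Sum = Δs · [r(0.5) + r(5/7) + r(13/14) + ...].
Sum ≈ 6.03061.

6.03061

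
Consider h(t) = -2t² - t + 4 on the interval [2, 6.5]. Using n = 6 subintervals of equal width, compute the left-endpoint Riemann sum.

Δt = (6.5 − 2)/6 = 0.75.
Left endpoints: 2, 2.75, 3.5, 4.25, 5, 5.75.
h(2) = -6, h(2.75) = -13.875, h(3.5) = -24, h(4.25) = -36.375, h(5) = -51, h(5.75) = -67.875.
Sum = Δt · [h(2) + h(2.75) + h(3.5) + ...].
Sum = -149.34375.

-149.34375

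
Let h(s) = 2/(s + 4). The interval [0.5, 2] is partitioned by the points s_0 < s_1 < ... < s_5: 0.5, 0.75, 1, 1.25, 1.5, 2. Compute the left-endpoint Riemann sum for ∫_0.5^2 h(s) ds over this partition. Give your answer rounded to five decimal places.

Subinterval widths: 0.25, 0.25, 0.25, 0.25, 0.5.
Left endpoints: 0.5, 0.75, 1, 1.25, 1.5.
h(0.5) = 4/9, h(0.75) = 8/19, h(1) = 0.4, h(1.25) = 8/21, h(1.5) = 4/11.
Sum = Σ Δs_i · h(s_i).
Sum ≈ 0.59343.

0.59343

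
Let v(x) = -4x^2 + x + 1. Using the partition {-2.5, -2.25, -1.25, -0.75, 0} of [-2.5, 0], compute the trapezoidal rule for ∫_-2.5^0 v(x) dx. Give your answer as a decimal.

-22.5

Subinterval widths: 0.25, 1, 0.5, 0.75.
v(-2.5) = -26.5, v(-2.25) = -21.5, v(-1.25) = -6.5, v(-0.75) = -2, v(0) = 1.
On each subinterval the trapezoid contributes (Δx_i/2)·[v(x_{i-1}) + v(x_i)].
Sum = -22.5.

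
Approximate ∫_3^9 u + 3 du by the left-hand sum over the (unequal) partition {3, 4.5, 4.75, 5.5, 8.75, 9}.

Subinterval widths: 1.5, 0.25, 0.75, 3.25, 0.25.
Left endpoints: 3, 4.5, 4.75, 5.5, 8.75.
f(3) = 6, f(4.5) = 7.5, f(4.75) = 7.75, f(5.5) = 8.5, f(8.75) = 11.75.
Sum = Σ Δu_i · f(u_i).
Sum = 47.25.

47.25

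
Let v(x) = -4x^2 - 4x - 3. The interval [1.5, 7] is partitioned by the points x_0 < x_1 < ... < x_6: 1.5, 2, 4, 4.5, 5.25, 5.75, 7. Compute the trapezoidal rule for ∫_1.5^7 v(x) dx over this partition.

-570

Subinterval widths: 0.5, 2, 0.5, 0.75, 0.5, 1.25.
v(1.5) = -18, v(2) = -27, v(4) = -83, v(4.5) = -102, v(5.25) = -134.25, v(5.75) = -158.25, v(7) = -227.
On each subinterval the trapezoid contributes (Δx_i/2)·[v(x_{i-1}) + v(x_i)].
Sum = -570.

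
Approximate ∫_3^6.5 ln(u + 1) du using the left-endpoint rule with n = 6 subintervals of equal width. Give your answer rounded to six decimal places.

Δu = (6.5 − 3)/6 = 7/12.
Left endpoints: 3, 43/12, 25/6, 4.75, 16/3, 71/12.
f(3) ≈ 1.386294, f(43/12) ≈ 1.522427, f(25/6) ≈ 1.642228, f(4.75) ≈ 1.749200, f(16/3) ≈ 1.845827, f(71/12) ≈ 1.933934.
Sum = Δu · [f(3) + f(43/12) + f(25/6) + ...].
Sum ≈ 5.879947.

5.879947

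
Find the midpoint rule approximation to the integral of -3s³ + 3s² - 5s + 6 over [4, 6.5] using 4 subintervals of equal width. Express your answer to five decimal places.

Δs = (6.5 − 4)/4 = 0.625.
Midpoints: 4.3125, 4.9375, 5.5625, 6.1875.
f(4.3125) = -820743/4096, f(4.9375) = -1256093/4096, f(5.5625) = -1824043/4096, f(6.1875) = -2542593/4096.
Sum = Δs · [f(4.3125) + f(4.9375) + f(5.5625) + f(6.1875)].
Sum ≈ -983.19580.

-983.19580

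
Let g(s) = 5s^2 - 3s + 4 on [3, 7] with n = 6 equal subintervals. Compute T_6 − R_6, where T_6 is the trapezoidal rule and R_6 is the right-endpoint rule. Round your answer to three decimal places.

-62.667

T_6 ≈ 484.14815.
R_6 ≈ 546.81481.
T_6 − R_6 ≈ -62.667.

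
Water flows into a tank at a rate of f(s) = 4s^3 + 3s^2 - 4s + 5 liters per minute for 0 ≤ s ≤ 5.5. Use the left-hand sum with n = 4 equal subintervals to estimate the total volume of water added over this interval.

Δs = (5.5 − 0)/4 = 1.375.
Left endpoints: 0, 1.375, 2.75, 4.125.
f(0) = 5, f(1.375) = 15.5703125, f(2.75) = 99.875, f(4.125) = 320.3046875.
Sum = Δs · [f(0) + f(1.375) + f(2.75) + f(4.125)].
Sum = 606.03125.

606.03125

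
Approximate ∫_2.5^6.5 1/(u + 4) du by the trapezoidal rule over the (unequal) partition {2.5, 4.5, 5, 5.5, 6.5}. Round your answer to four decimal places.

Subinterval widths: 2, 0.5, 0.5, 1.
f(2.5) = 2/13, f(4.5) = 2/17, f(5) = 1/9, f(5.5) = 2/19, f(6.5) = 2/21.
On each subinterval the trapezoid contributes (Δu_i/2)·[f(u_{i-1}) + f(u_i)].
Sum ≈ 0.4830.

0.4830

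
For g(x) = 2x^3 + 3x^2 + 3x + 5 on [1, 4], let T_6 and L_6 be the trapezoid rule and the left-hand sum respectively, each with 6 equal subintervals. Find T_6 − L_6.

T_6 = 230.25.
L_6 = 185.25.
T_6 − L_6 = 45.

45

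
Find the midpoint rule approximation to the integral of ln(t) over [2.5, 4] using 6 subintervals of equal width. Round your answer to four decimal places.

Δt = (4 − 2.5)/6 = 0.25.
Midpoints: 2.625, 2.875, 3.125, 3.375, 3.625, 3.875.
f(2.625) ≈ 0.9651, f(2.875) ≈ 1.0561, f(3.125) ≈ 1.1394, f(3.375) ≈ 1.2164, f(3.625) ≈ 1.2879, f(3.875) ≈ 1.3545.
Sum = Δt · [f(2.625) + f(2.875) + f(3.125) + ...].
Sum ≈ 1.7548.

1.7548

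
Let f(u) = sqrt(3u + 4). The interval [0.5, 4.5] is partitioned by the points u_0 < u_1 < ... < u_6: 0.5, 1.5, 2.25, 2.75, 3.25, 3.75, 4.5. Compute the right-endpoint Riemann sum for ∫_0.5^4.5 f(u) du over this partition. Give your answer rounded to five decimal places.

14.06860

Subinterval widths: 1, 0.75, 0.5, 0.5, 0.5, 0.75.
Right endpoints: 1.5, 2.25, 2.75, 3.25, 3.75, 4.5.
f(1.5) ≈ 2.91548, f(2.25) ≈ 3.27872, f(2.75) ≈ 3.50000, f(3.25) ≈ 3.70810, f(3.75) ≈ 3.90512, f(4.5) ≈ 4.18330.
Sum = Σ Δu_i · f(u_i).
Sum ≈ 14.06860.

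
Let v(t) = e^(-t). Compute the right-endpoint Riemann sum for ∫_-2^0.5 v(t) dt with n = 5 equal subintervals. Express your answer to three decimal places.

Δt = (0.5 − (-2))/5 = 0.5.
Right endpoints: -1.5, -1, -0.5, 0, 0.5.
v(-1.5) ≈ 4.482, v(-1) ≈ 2.718, v(-0.5) ≈ 1.649, v(0) ≈ 1.000, v(0.5) ≈ 0.607.
Sum = Δt · [v(-1.5) + v(-1) + v(-0.5) + v(0) + v(0.5)].
Sum ≈ 5.228.

5.228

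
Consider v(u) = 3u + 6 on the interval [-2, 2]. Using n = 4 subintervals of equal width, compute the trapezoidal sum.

Δu = (2 − (-2))/4 = 1.
v(-2) = 0, v(-1) = 3, v(0) = 6, v(1) = 9, v(2) = 12.
T_4 = (Δu/2)·[v(u_0) + 2v(u_1) + 2v(u_2) + 2v(u_3) + v(u_4)].
Sum = 24.

24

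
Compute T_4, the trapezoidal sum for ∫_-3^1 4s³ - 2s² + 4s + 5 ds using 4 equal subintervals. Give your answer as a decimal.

Δs = (1 − (-3))/4 = 1.
f(-3) = -133, f(-2) = -43, f(-1) = -5, f(0) = 5, f(1) = 11.
T_4 = (Δs/2)·[f(s_0) + 2f(s_1) + 2f(s_2) + 2f(s_3) + f(s_4)].
Sum = -104.

-104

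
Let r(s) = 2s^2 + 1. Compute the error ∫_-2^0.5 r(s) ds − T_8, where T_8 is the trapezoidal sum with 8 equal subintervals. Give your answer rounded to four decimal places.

Exact integral: ∫_-2^0.5 r(s) ds ≈ 7.916667.
T_8 ≈ 7.998047.
Error ≈ 7.916667 − 7.998047 ≈ -0.0814.

-0.0814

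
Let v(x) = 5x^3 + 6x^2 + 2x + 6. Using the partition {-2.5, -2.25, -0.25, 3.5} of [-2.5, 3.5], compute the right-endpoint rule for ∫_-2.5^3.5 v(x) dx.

Subinterval widths: 0.25, 2, 3.75.
Right endpoints: -2.25, -0.25, 3.5.
v(-2.25) = -25.078125, v(-0.25) = 5.796875, v(3.5) = 300.875.
Sum = Σ Δx_i · v(x_i).
Sum = 1133.60546875.

1133.60546875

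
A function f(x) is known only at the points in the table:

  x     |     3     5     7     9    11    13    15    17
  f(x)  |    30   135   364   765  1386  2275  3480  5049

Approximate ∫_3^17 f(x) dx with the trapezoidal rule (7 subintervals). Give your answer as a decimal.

21889

Δx = 2.
T_7 = (2/2)·[30 + 2·135 + 2·364 + 2·765 + 2·1386 + 2·2275 + 2·3480 + 5049] = 21889.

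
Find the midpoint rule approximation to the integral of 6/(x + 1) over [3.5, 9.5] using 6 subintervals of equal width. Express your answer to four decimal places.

Δx = (9.5 − 3.5)/6 = 1.
Midpoints: 4, 5, 6, 7, 8, 9.
f(4) = 1.2, f(5) = 1, f(6) = 6/7, f(7) = 0.75, f(8) = 2/3, f(9) = 0.6.
Sum = Δx · [f(4) + f(5) + f(6) + ...].
Sum ≈ 5.0738.

5.0738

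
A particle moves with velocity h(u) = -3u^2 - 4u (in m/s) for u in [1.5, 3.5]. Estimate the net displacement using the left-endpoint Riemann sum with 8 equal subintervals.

Δu = (3.5 − 1.5)/8 = 0.25.
Left endpoints: 1.5, 1.75, 2, 2.25, 2.5, 2.75, 3, 3.25.
h(1.5) = -12.75, h(1.75) = -16.1875, h(2) = -20, h(2.25) = -24.1875, h(2.5) = -28.75, h(2.75) = -33.6875, h(3) = -39, h(3.25) = -44.6875.
Sum = Δu · [h(1.5) + h(1.75) + h(2) + ...].
Sum = -54.8125.

-54.8125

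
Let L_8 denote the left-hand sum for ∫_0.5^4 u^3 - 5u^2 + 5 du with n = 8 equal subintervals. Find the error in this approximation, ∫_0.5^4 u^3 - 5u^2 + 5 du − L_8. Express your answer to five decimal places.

-3.44930

Exact integral: ∫_0.5^4 f(u) du ≈ -24.9739583.
L_8 ≈ -21.5246582.
Error ≈ -24.9739583 − (-21.5246582) ≈ -3.44930.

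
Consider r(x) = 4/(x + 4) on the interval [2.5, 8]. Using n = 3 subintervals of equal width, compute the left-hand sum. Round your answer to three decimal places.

Δx = (8 − 2.5)/3 = 11/6.
Left endpoints: 2.5, 13/3, 37/6.
r(2.5) = 8/13, r(13/3) = 0.48, r(37/6) = 24/61.
Sum = Δx · [r(2.5) + r(13/3) + r(37/6)].
Sum ≈ 2.730.

2.730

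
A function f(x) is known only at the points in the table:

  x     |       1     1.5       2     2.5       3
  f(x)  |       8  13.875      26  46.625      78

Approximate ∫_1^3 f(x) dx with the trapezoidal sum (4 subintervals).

64.75

Δx = 0.5.
T_4 = (0.5/2)·[8 + 2·13.875 + 2·26 + 2·46.625 + 78] = 64.75.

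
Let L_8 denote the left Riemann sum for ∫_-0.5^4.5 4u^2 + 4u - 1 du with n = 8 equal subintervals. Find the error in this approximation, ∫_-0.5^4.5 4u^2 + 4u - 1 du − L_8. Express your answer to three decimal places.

Exact integral: ∫_-0.5^4.5 f(u) du ≈ 156.66667.
L_8 = 126.71875.
Error ≈ 156.66667 − 126.71875 ≈ 29.948.

29.948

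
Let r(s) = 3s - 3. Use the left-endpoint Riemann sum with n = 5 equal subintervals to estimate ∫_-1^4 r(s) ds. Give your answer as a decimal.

0

Δs = (4 − (-1))/5 = 1.
Left endpoints: -1, 0, 1, 2, 3.
r(-1) = -6, r(0) = -3, r(1) = 0, r(2) = 3, r(3) = 6.
Sum = Δs · [r(-1) + r(0) + r(1) + r(2) + r(3)].
Sum = 0.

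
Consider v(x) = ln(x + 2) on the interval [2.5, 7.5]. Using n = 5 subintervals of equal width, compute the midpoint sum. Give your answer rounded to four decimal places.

Δx = (7.5 − 2.5)/5 = 1.
Midpoints: 3, 4, 5, 6, 7.
v(3) ≈ 1.6094, v(4) ≈ 1.7918, v(5) ≈ 1.9459, v(6) ≈ 2.0794, v(7) ≈ 2.1972.
Sum = Δx · [v(3) + v(4) + v(5) + v(6) + v(7)].
Sum ≈ 9.6238.

9.6238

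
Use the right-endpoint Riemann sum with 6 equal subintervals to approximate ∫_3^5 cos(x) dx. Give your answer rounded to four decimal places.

-0.8776

Δx = (5 − 3)/6 = 1/3.
Right endpoints: 10/3, 11/3, 4, 13/3, 14/3, 5.
f(10/3) ≈ -0.9817, f(11/3) ≈ -0.8653, f(4) ≈ -0.6536, f(13/3) ≈ -0.3700, f(14/3) ≈ -0.0457, f(5) ≈ 0.2837.
Sum = Δx · [f(10/3) + f(11/3) + f(4) + ...].
Sum ≈ -0.8776.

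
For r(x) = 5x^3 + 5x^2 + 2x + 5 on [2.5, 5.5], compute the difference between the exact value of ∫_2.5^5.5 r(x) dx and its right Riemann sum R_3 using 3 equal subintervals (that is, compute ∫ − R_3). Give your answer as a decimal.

-472.375

Exact integral: ∫_2.5^5.5 r(x) dx = 1385.25.
R_3 = 1857.625.
Error = 1385.25 − 1857.625 = -472.375.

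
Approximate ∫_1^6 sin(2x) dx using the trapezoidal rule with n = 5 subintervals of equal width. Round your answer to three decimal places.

Δx = (6 − 1)/5 = 1.
f(1) ≈ 0.909, f(2) ≈ -0.757, f(3) ≈ -0.279, f(4) ≈ 0.989, f(5) ≈ -0.544, f(6) ≈ -0.537.
T_5 = (Δx/2)·[f(x_0) + 2f(x_1) + ... + 2f(x_{4}) + f(x_5)].
Sum ≈ -0.405.

-0.405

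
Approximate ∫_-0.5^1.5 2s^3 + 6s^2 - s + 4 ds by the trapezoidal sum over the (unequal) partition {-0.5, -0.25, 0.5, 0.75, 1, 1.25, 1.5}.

17.109375

Subinterval widths: 0.25, 0.75, 0.25, 0.25, 0.25, 0.25.
f(-0.5) = 5.75, f(-0.25) = 4.59375, f(0.5) = 5.25, f(0.75) = 7.46875, f(1) = 11, f(1.25) = 16.03125, f(1.5) = 22.75.
On each subinterval the trapezoid contributes (Δs_i/2)·[f(s_{i-1}) + f(s_i)].
Sum = 17.109375.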